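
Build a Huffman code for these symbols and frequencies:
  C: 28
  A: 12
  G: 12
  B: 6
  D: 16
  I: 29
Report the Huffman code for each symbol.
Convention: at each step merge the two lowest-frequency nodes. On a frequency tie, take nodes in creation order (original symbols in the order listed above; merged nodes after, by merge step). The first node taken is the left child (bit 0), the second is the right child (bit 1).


Huffman tree construction:
Step 1: Merge B(6) + A(12) = 18
Step 2: Merge G(12) + D(16) = 28
Step 3: Merge (B+A)(18) + C(28) = 46
Step 4: Merge (G+D)(28) + I(29) = 57
Step 5: Merge ((B+A)+C)(46) + ((G+D)+I)(57) = 103
Read each symbol's code off the tree from the root (left child = 0, right child = 1).

Codes:
  C: 01 (length 2)
  A: 001 (length 3)
  G: 100 (length 3)
  B: 000 (length 3)
  D: 101 (length 3)
  I: 11 (length 2)
Average code length: 252/103 = 2.4466 bits/symbol


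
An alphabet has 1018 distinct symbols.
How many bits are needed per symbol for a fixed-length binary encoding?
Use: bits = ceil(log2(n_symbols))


log2(1018) = 9.9915
Bracket: 2^9 = 512 < 1018 <= 2^10 = 1024
So ceil(log2(1018)) = 10

bits = ceil(log2(1018)) = ceil(9.9915) = 10 bits


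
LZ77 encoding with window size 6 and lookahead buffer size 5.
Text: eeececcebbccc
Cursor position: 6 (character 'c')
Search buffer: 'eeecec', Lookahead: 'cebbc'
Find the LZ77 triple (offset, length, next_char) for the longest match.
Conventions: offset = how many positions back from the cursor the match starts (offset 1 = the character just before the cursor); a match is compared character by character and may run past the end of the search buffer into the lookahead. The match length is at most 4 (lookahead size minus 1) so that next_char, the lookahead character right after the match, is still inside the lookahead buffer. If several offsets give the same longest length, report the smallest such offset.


Try each offset into the search buffer:
  offset=1 (pos 5, char 'c'): match length 1
  offset=2 (pos 4, char 'e'): match length 0
  offset=3 (pos 3, char 'c'): match length 2
  offset=4 (pos 2, char 'e'): match length 0
  offset=5 (pos 1, char 'e'): match length 0
  offset=6 (pos 0, char 'e'): match length 0
Longest match has length 2 at offset 3.
next_char = character at position 6 + 2 = 8 -> 'b'

Best match: offset=3, length=2 (matching 'ce' starting at position 3)
LZ77 triple: (3, 2, 'b')


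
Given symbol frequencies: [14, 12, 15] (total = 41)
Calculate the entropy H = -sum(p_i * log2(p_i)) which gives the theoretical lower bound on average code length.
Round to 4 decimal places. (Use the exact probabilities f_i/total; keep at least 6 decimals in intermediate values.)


Per-symbol terms -p_i * log2(p_i) with p_i = f_i/41:
  p = 14/41 = 0.341463: log2(p) = -1.550197, -p*log2(p) = 0.529336
  p = 12/41 = 0.292683: log2(p) = -1.772590, -p*log2(p) = 0.518807
  p = 15/41 = 0.365854: log2(p) = -1.450661, -p*log2(p) = 0.530730
H = 0.529336 + 0.518807 + 0.530730 = 1.578873

H = 1.5789 bits/symbol


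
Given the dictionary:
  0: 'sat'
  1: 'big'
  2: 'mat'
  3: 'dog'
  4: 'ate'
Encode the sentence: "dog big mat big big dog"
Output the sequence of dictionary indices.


Look up each word in the dictionary:
  'dog' -> 3
  'big' -> 1
  'mat' -> 2
  'big' -> 1
  'big' -> 1
  'dog' -> 3

Encoded: [3, 1, 2, 1, 1, 3]


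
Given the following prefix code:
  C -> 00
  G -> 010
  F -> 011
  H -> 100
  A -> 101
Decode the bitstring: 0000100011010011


Decoding step by step:
Bits 00 -> C
Bits 00 -> C
Bits 100 -> H
Bits 011 -> F
Bits 010 -> G
Bits 011 -> F


Decoded message: CCHFGF


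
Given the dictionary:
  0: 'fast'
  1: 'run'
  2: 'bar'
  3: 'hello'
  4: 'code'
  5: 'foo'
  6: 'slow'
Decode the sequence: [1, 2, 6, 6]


Look up each index in the dictionary:
  1 -> 'run'
  2 -> 'bar'
  6 -> 'slow'
  6 -> 'slow'

Decoded: "run bar slow slow"


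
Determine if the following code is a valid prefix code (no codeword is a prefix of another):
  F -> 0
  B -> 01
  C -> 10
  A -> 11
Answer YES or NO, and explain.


Checking each pair (does one codeword prefix another?):
  F='0' vs B='01': prefix -- VIOLATION

NO -- this is NOT a valid prefix code. F (0) is a prefix of B (01).


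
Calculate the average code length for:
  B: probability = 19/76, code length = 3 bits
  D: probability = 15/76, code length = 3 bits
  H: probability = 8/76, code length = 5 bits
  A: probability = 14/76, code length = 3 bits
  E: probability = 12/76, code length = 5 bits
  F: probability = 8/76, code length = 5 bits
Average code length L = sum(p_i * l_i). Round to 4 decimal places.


Weighted contributions p_i * l_i:
  B: (19/76) * 3 = 57/76
  D: (15/76) * 3 = 45/76
  H: (8/76) * 5 = 40/76
  A: (14/76) * 3 = 42/76
  E: (12/76) * 5 = 60/76
  F: (8/76) * 5 = 40/76
Sum = (57 + 45 + 40 + 42 + 60 + 40)/76 = 284/76

L = 284/76 = 3.7368 bits/symbol


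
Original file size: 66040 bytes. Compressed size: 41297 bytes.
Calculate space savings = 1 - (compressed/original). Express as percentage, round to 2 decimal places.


ratio = compressed/original = 41297/66040 = 0.625333
savings = 1 - ratio = 1 - 0.625333 = 0.374667
as a percentage: 0.374667 * 100 = 37.47%

Space savings = 1 - 41297/66040 = 37.47%


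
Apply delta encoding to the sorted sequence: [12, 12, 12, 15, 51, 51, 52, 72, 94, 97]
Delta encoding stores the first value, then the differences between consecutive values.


First value: 12
Deltas:
  12 - 12 = 0
  12 - 12 = 0
  15 - 12 = 3
  51 - 15 = 36
  51 - 51 = 0
  52 - 51 = 1
  72 - 52 = 20
  94 - 72 = 22
  97 - 94 = 3


Delta encoded: [12, 0, 0, 3, 36, 0, 1, 20, 22, 3]


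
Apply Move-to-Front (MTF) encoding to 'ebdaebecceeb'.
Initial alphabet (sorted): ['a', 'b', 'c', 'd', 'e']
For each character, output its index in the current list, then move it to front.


MTF encoding:
'e': index 4 in ['a', 'b', 'c', 'd', 'e'] -> ['e', 'a', 'b', 'c', 'd']
'b': index 2 in ['e', 'a', 'b', 'c', 'd'] -> ['b', 'e', 'a', 'c', 'd']
'd': index 4 in ['b', 'e', 'a', 'c', 'd'] -> ['d', 'b', 'e', 'a', 'c']
'a': index 3 in ['d', 'b', 'e', 'a', 'c'] -> ['a', 'd', 'b', 'e', 'c']
'e': index 3 in ['a', 'd', 'b', 'e', 'c'] -> ['e', 'a', 'd', 'b', 'c']
'b': index 3 in ['e', 'a', 'd', 'b', 'c'] -> ['b', 'e', 'a', 'd', 'c']
'e': index 1 in ['b', 'e', 'a', 'd', 'c'] -> ['e', 'b', 'a', 'd', 'c']
'c': index 4 in ['e', 'b', 'a', 'd', 'c'] -> ['c', 'e', 'b', 'a', 'd']
'c': index 0 in ['c', 'e', 'b', 'a', 'd'] -> ['c', 'e', 'b', 'a', 'd']
'e': index 1 in ['c', 'e', 'b', 'a', 'd'] -> ['e', 'c', 'b', 'a', 'd']
'e': index 0 in ['e', 'c', 'b', 'a', 'd'] -> ['e', 'c', 'b', 'a', 'd']
'b': index 2 in ['e', 'c', 'b', 'a', 'd'] -> ['b', 'e', 'c', 'a', 'd']


Output: [4, 2, 4, 3, 3, 3, 1, 4, 0, 1, 0, 2]


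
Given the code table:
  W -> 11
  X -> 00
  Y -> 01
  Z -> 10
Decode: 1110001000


Decoding:
11 -> W
10 -> Z
00 -> X
10 -> Z
00 -> X


Result: WZXZX


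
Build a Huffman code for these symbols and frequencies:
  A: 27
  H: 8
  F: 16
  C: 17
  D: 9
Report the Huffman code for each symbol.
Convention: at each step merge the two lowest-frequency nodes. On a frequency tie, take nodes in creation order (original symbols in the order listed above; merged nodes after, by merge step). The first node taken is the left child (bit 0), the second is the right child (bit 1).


Huffman tree construction:
Step 1: Merge H(8) + D(9) = 17
Step 2: Merge F(16) + C(17) = 33
Step 3: Merge (H+D)(17) + A(27) = 44
Step 4: Merge (F+C)(33) + ((H+D)+A)(44) = 77
Read each symbol's code off the tree from the root (left child = 0, right child = 1).

Codes:
  A: 11 (length 2)
  H: 100 (length 3)
  F: 00 (length 2)
  C: 01 (length 2)
  D: 101 (length 3)
Average code length: 171/77 = 2.2208 bits/symbol


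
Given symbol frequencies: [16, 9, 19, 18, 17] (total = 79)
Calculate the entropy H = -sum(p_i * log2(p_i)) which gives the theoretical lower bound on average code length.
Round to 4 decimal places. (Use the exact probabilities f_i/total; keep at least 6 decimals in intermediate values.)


Per-symbol terms -p_i * log2(p_i) with p_i = f_i/79:
  p = 16/79 = 0.202532: log2(p) = -2.303781, -p*log2(p) = 0.466589
  p = 9/79 = 0.113924: log2(p) = -3.133856, -p*log2(p) = 0.357022
  p = 19/79 = 0.240506: log2(p) = -2.055853, -p*log2(p) = 0.494446
  p = 18/79 = 0.227848: log2(p) = -2.133856, -p*log2(p) = 0.486195
  p = 17/79 = 0.215190: log2(p) = -2.216318, -p*log2(p) = 0.476929
H = 0.466589 + 0.357022 + 0.494446 + 0.486195 + 0.476929 = 2.281181

H = 2.2812 bits/symbol


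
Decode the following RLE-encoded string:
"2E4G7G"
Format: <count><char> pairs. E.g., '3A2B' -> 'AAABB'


Expanding each <count><char> pair:
  2E -> 'EE'
  4G -> 'GGGG'
  7G -> 'GGGGGGG'

Decoded = EEGGGGGGGGGGG


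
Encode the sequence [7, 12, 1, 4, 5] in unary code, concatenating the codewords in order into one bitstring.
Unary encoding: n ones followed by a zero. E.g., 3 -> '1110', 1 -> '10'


Encode each number as n ones followed by a terminating 0:
  7 -> 11111110 (8 bits)
  12 -> 1111111111110 (13 bits)
  1 -> 10 (2 bits)
  4 -> 11110 (5 bits)
  5 -> 111110 (6 bits)
Total length = 8 + 13 + 2 + 5 + 6 = 34 bits.

Unary([7, 12, 1, 4, 5]) = 1111111011111111111101011110111110 (34 bits)


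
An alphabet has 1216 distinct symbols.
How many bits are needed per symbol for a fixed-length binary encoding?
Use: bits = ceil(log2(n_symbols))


log2(1216) = 10.2479
Bracket: 2^10 = 1024 < 1216 <= 2^11 = 2048
So ceil(log2(1216)) = 11

bits = ceil(log2(1216)) = ceil(10.2479) = 11 bits


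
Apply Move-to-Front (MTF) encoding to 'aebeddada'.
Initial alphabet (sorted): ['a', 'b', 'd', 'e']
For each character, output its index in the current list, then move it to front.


MTF encoding:
'a': index 0 in ['a', 'b', 'd', 'e'] -> ['a', 'b', 'd', 'e']
'e': index 3 in ['a', 'b', 'd', 'e'] -> ['e', 'a', 'b', 'd']
'b': index 2 in ['e', 'a', 'b', 'd'] -> ['b', 'e', 'a', 'd']
'e': index 1 in ['b', 'e', 'a', 'd'] -> ['e', 'b', 'a', 'd']
'd': index 3 in ['e', 'b', 'a', 'd'] -> ['d', 'e', 'b', 'a']
'd': index 0 in ['d', 'e', 'b', 'a'] -> ['d', 'e', 'b', 'a']
'a': index 3 in ['d', 'e', 'b', 'a'] -> ['a', 'd', 'e', 'b']
'd': index 1 in ['a', 'd', 'e', 'b'] -> ['d', 'a', 'e', 'b']
'a': index 1 in ['d', 'a', 'e', 'b'] -> ['a', 'd', 'e', 'b']


Output: [0, 3, 2, 1, 3, 0, 3, 1, 1]


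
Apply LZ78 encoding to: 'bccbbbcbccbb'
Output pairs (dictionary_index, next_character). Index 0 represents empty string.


LZ78 encoding steps:
Dictionary: {0: ''}
Step 1: w='' (idx 0), next='b' -> output (0, 'b'), add 'b' as idx 1
Step 2: w='' (idx 0), next='c' -> output (0, 'c'), add 'c' as idx 2
Step 3: w='c' (idx 2), next='b' -> output (2, 'b'), add 'cb' as idx 3
Step 4: w='b' (idx 1), next='b' -> output (1, 'b'), add 'bb' as idx 4
Step 5: w='cb' (idx 3), next='c' -> output (3, 'c'), add 'cbc' as idx 5
Step 6: w='cb' (idx 3), next='b' -> output (3, 'b'), add 'cbb' as idx 6


Encoded: [(0, 'b'), (0, 'c'), (2, 'b'), (1, 'b'), (3, 'c'), (3, 'b')]


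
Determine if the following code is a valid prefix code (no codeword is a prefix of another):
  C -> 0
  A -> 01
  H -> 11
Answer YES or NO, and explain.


Checking each pair (does one codeword prefix another?):
  C='0' vs A='01': prefix -- VIOLATION

NO -- this is NOT a valid prefix code. C (0) is a prefix of A (01).


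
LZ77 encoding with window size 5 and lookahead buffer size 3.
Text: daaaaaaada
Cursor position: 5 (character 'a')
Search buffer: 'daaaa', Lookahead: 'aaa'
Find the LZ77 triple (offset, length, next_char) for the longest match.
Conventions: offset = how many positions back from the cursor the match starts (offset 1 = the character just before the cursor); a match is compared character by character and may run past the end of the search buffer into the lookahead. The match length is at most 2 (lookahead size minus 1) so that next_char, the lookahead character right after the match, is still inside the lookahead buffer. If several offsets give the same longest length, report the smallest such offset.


Try each offset into the search buffer:
  offset=1 (pos 4, char 'a'): match length 2
  offset=2 (pos 3, char 'a'): match length 2
  offset=3 (pos 2, char 'a'): match length 2
  offset=4 (pos 1, char 'a'): match length 2
  offset=5 (pos 0, char 'd'): match length 0
Longest match has length 2, found at offsets 1, 2, 3, 4; take the smallest, offset 1.
next_char = character at position 5 + 2 = 7 -> 'a'

Best match: offset=1, length=2 (matching 'aa' starting at position 4)
LZ77 triple: (1, 2, 'a')


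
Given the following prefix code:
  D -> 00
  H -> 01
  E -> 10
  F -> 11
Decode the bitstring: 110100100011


Decoding step by step:
Bits 11 -> F
Bits 01 -> H
Bits 00 -> D
Bits 10 -> E
Bits 00 -> D
Bits 11 -> F


Decoded message: FHDEDF


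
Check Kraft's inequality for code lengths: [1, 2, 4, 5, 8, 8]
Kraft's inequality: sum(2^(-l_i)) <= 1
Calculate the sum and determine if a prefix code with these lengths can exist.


Sum = 2^(-1) + 2^(-2) + 2^(-4) + 2^(-5) + 2^(-8) + 2^(-8)
    = 0.5 + 0.25 + 0.0625 + 0.03125 + 0.00390625 + 0.00390625
    = 218/256 = 0.8515625
Since 0.8515625 <= 1, Kraft's inequality IS satisfied.
A prefix code with these lengths CAN exist.

Kraft sum = 0.8515625. Satisfied.


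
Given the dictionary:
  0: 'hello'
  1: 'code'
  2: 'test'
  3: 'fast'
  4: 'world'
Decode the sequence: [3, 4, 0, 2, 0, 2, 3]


Look up each index in the dictionary:
  3 -> 'fast'
  4 -> 'world'
  0 -> 'hello'
  2 -> 'test'
  0 -> 'hello'
  2 -> 'test'
  3 -> 'fast'

Decoded: "fast world hello test hello test fast"


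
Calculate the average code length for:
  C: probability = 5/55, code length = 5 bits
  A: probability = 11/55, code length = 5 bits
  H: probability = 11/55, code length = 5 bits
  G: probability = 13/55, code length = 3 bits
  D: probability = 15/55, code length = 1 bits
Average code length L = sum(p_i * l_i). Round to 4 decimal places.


Weighted contributions p_i * l_i:
  C: (5/55) * 5 = 25/55
  A: (11/55) * 5 = 55/55
  H: (11/55) * 5 = 55/55
  G: (13/55) * 3 = 39/55
  D: (15/55) * 1 = 15/55
Sum = (25 + 55 + 55 + 39 + 15)/55 = 189/55

L = 189/55 = 3.4364 bits/symbol


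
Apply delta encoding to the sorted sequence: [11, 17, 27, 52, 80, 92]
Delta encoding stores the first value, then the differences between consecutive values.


First value: 11
Deltas:
  17 - 11 = 6
  27 - 17 = 10
  52 - 27 = 25
  80 - 52 = 28
  92 - 80 = 12


Delta encoded: [11, 6, 10, 25, 28, 12]


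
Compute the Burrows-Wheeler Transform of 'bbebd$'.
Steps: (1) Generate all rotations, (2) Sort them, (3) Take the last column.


Rotations (sorted):
  0: $bbebd -> last char: d
  1: bbebd$ -> last char: $
  2: bd$bbe -> last char: e
  3: bebd$b -> last char: b
  4: d$bbeb -> last char: b
  5: ebd$bb -> last char: b


BWT = d$ebbb


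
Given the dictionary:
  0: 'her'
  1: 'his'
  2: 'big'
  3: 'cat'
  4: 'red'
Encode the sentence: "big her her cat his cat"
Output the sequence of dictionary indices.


Look up each word in the dictionary:
  'big' -> 2
  'her' -> 0
  'her' -> 0
  'cat' -> 3
  'his' -> 1
  'cat' -> 3

Encoded: [2, 0, 0, 3, 1, 3]


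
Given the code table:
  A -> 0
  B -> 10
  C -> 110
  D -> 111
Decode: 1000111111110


Decoding:
10 -> B
0 -> A
0 -> A
111 -> D
111 -> D
110 -> C


Result: BAADDC


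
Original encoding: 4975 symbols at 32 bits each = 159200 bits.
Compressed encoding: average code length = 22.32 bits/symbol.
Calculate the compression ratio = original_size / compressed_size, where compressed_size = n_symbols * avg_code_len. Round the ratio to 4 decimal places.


original_size = n_symbols * orig_bits = 4975 * 32 = 159200 bits
compressed_size = n_symbols * avg_code_len = 4975 * 22.32 = 111042.0 bits
ratio = original_size / compressed_size = 159200 / 111042.0 = 1.4337

Compression ratio = 1.4337


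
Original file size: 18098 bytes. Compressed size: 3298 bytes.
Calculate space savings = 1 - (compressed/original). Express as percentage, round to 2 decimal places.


ratio = compressed/original = 3298/18098 = 0.18223
savings = 1 - ratio = 1 - 0.18223 = 0.81777
as a percentage: 0.81777 * 100 = 81.78%

Space savings = 1 - 3298/18098 = 81.78%


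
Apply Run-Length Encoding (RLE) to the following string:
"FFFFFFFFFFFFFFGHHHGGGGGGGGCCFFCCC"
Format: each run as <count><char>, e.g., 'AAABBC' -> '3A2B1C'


Scanning runs left to right:
  i=0: run of 'F' x 14 -> '14F'
  i=14: run of 'G' x 1 -> '1G'
  i=15: run of 'H' x 3 -> '3H'
  i=18: run of 'G' x 8 -> '8G'
  i=26: run of 'C' x 2 -> '2C'
  i=28: run of 'F' x 2 -> '2F'
  i=30: run of 'C' x 3 -> '3C'

RLE = 14F1G3H8G2C2F3C


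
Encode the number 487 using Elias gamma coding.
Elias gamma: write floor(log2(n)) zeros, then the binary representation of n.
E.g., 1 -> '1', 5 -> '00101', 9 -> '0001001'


num_bits = floor(log2(487)) + 1 = 9
leading_zeros = num_bits - 1 = 8
binary(487) = 111100111

Elias gamma(487) = '00000000' + '111100111' = 00000000111100111 (17 bits)


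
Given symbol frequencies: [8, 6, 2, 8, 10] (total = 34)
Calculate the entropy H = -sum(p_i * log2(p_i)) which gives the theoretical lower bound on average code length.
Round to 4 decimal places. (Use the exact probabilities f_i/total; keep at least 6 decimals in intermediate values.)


Per-symbol terms -p_i * log2(p_i) with p_i = f_i/34:
  p = 8/34 = 0.235294: log2(p) = -2.087463, -p*log2(p) = 0.491168
  p = 6/34 = 0.176471: log2(p) = -2.502500, -p*log2(p) = 0.441618
  p = 2/34 = 0.058824: log2(p) = -4.087463, -p*log2(p) = 0.240439
  p = 8/34 = 0.235294: log2(p) = -2.087463, -p*log2(p) = 0.491168
  p = 10/34 = 0.294118: log2(p) = -1.765535, -p*log2(p) = 0.519275
H = 0.491168 + 0.441618 + 0.240439 + 0.491168 + 0.519275 = 2.183668

H = 2.1837 bits/symbol


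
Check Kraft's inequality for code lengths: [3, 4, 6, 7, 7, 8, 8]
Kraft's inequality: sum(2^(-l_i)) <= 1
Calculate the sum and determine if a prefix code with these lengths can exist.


Sum = 2^(-3) + 2^(-4) + 2^(-6) + 2^(-7) + 2^(-7) + 2^(-8) + 2^(-8)
    = 0.125 + 0.0625 + 0.015625 + 0.0078125 + 0.0078125 + 0.00390625 + 0.00390625
    = 58/256 = 0.2265625
Since 0.2265625 <= 1, Kraft's inequality IS satisfied.
A prefix code with these lengths CAN exist.

Kraft sum = 0.2265625. Satisfied.


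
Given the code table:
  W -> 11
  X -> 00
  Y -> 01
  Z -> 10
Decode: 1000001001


Decoding:
10 -> Z
00 -> X
00 -> X
10 -> Z
01 -> Y


Result: ZXXZY


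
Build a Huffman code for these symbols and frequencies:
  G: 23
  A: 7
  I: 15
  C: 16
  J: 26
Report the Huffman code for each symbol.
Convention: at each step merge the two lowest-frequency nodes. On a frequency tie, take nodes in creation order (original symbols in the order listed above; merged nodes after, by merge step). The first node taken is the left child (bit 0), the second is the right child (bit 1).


Huffman tree construction:
Step 1: Merge A(7) + I(15) = 22
Step 2: Merge C(16) + (A+I)(22) = 38
Step 3: Merge G(23) + J(26) = 49
Step 4: Merge (C+(A+I))(38) + (G+J)(49) = 87
Read each symbol's code off the tree from the root (left child = 0, right child = 1).

Codes:
  G: 10 (length 2)
  A: 010 (length 3)
  I: 011 (length 3)
  C: 00 (length 2)
  J: 11 (length 2)
Average code length: 196/87 = 2.2529 bits/symbol


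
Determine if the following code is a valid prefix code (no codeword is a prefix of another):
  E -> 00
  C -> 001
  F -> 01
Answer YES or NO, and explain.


Checking each pair (does one codeword prefix another?):
  E='00' vs C='001': prefix -- VIOLATION

NO -- this is NOT a valid prefix code. E (00) is a prefix of C (001).


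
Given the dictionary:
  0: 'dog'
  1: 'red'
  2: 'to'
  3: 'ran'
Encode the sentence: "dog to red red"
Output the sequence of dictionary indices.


Look up each word in the dictionary:
  'dog' -> 0
  'to' -> 2
  'red' -> 1
  'red' -> 1

Encoded: [0, 2, 1, 1]


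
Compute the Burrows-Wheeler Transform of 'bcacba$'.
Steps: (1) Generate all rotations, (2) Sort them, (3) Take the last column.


Rotations (sorted):
  0: $bcacba -> last char: a
  1: a$bcacb -> last char: b
  2: acba$bc -> last char: c
  3: ba$bcac -> last char: c
  4: bcacba$ -> last char: $
  5: cacba$b -> last char: b
  6: cba$bca -> last char: a


BWT = abcc$ba


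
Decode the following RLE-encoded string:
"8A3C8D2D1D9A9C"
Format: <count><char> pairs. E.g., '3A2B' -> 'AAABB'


Expanding each <count><char> pair:
  8A -> 'AAAAAAAA'
  3C -> 'CCC'
  8D -> 'DDDDDDDD'
  2D -> 'DD'
  1D -> 'D'
  9A -> 'AAAAAAAAA'
  9C -> 'CCCCCCCCC'

Decoded = AAAAAAAACCCDDDDDDDDDDDAAAAAAAAACCCCCCCCC


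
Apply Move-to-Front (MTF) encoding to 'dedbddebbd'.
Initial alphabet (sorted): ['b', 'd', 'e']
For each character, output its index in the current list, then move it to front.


MTF encoding:
'd': index 1 in ['b', 'd', 'e'] -> ['d', 'b', 'e']
'e': index 2 in ['d', 'b', 'e'] -> ['e', 'd', 'b']
'd': index 1 in ['e', 'd', 'b'] -> ['d', 'e', 'b']
'b': index 2 in ['d', 'e', 'b'] -> ['b', 'd', 'e']
'd': index 1 in ['b', 'd', 'e'] -> ['d', 'b', 'e']
'd': index 0 in ['d', 'b', 'e'] -> ['d', 'b', 'e']
'e': index 2 in ['d', 'b', 'e'] -> ['e', 'd', 'b']
'b': index 2 in ['e', 'd', 'b'] -> ['b', 'e', 'd']
'b': index 0 in ['b', 'e', 'd'] -> ['b', 'e', 'd']
'd': index 2 in ['b', 'e', 'd'] -> ['d', 'b', 'e']


Output: [1, 2, 1, 2, 1, 0, 2, 2, 0, 2]


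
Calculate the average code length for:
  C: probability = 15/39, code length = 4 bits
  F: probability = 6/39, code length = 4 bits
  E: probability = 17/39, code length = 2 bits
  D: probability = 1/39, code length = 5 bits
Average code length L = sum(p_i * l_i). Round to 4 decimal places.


Weighted contributions p_i * l_i:
  C: (15/39) * 4 = 60/39
  F: (6/39) * 4 = 24/39
  E: (17/39) * 2 = 34/39
  D: (1/39) * 5 = 5/39
Sum = (60 + 24 + 34 + 5)/39 = 123/39

L = 123/39 = 3.1538 bits/symbol


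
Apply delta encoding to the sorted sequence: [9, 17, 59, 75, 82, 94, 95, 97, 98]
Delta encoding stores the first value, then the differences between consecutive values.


First value: 9
Deltas:
  17 - 9 = 8
  59 - 17 = 42
  75 - 59 = 16
  82 - 75 = 7
  94 - 82 = 12
  95 - 94 = 1
  97 - 95 = 2
  98 - 97 = 1


Delta encoded: [9, 8, 42, 16, 7, 12, 1, 2, 1]


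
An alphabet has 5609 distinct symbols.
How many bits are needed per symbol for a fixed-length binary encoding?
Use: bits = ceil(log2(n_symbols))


log2(5609) = 12.4535
Bracket: 2^12 = 4096 < 5609 <= 2^13 = 8192
So ceil(log2(5609)) = 13

bits = ceil(log2(5609)) = ceil(12.4535) = 13 bits


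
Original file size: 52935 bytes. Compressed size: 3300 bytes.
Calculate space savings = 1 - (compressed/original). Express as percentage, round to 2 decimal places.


ratio = compressed/original = 3300/52935 = 0.062341
savings = 1 - ratio = 1 - 0.062341 = 0.937659
as a percentage: 0.937659 * 100 = 93.77%

Space savings = 1 - 3300/52935 = 93.77%


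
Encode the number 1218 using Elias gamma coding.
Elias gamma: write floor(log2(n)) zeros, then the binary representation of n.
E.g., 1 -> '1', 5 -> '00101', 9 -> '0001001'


num_bits = floor(log2(1218)) + 1 = 11
leading_zeros = num_bits - 1 = 10
binary(1218) = 10011000010

Elias gamma(1218) = '0000000000' + '10011000010' = 000000000010011000010 (21 bits)


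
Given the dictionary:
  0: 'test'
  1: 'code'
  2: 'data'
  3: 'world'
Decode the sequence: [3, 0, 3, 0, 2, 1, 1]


Look up each index in the dictionary:
  3 -> 'world'
  0 -> 'test'
  3 -> 'world'
  0 -> 'test'
  2 -> 'data'
  1 -> 'code'
  1 -> 'code'

Decoded: "world test world test data code code"


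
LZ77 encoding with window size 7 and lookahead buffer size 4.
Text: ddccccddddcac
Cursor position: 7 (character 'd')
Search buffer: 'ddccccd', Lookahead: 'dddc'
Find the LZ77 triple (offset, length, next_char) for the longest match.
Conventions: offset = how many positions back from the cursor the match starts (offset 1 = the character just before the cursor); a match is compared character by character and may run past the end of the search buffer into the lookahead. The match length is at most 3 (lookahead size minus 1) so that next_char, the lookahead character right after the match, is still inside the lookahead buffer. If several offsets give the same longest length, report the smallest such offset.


Try each offset into the search buffer:
  offset=1 (pos 6, char 'd'): match length 3
  offset=2 (pos 5, char 'c'): match length 0
  offset=3 (pos 4, char 'c'): match length 0
  offset=4 (pos 3, char 'c'): match length 0
  offset=5 (pos 2, char 'c'): match length 0
  offset=6 (pos 1, char 'd'): match length 1
  offset=7 (pos 0, char 'd'): match length 2
Longest match has length 3 at offset 1.
next_char = character at position 7 + 3 = 10 -> 'c'

Best match: offset=1, length=3 (matching 'ddd' starting at position 6)
LZ77 triple: (1, 3, 'c')


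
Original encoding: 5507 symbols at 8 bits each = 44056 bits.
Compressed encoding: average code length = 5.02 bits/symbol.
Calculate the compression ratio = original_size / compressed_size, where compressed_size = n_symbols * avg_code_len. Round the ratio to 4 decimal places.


original_size = n_symbols * orig_bits = 5507 * 8 = 44056 bits
compressed_size = n_symbols * avg_code_len = 5507 * 5.02 = 27645.14 bits
ratio = original_size / compressed_size = 44056 / 27645.14 = 1.5936

Compression ratio = 1.5936


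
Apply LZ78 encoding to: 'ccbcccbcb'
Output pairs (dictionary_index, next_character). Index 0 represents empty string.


LZ78 encoding steps:
Dictionary: {0: ''}
Step 1: w='' (idx 0), next='c' -> output (0, 'c'), add 'c' as idx 1
Step 2: w='c' (idx 1), next='b' -> output (1, 'b'), add 'cb' as idx 2
Step 3: w='c' (idx 1), next='c' -> output (1, 'c'), add 'cc' as idx 3
Step 4: w='cb' (idx 2), next='c' -> output (2, 'c'), add 'cbc' as idx 4
Step 5: w='' (idx 0), next='b' -> output (0, 'b'), add 'b' as idx 5


Encoded: [(0, 'c'), (1, 'b'), (1, 'c'), (2, 'c'), (0, 'b')]


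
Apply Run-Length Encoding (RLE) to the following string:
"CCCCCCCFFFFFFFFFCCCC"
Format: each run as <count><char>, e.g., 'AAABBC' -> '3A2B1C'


Scanning runs left to right:
  i=0: run of 'C' x 7 -> '7C'
  i=7: run of 'F' x 9 -> '9F'
  i=16: run of 'C' x 4 -> '4C'

RLE = 7C9F4C


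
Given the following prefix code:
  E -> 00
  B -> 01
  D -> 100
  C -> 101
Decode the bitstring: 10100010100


Decoding step by step:
Bits 101 -> C
Bits 00 -> E
Bits 01 -> B
Bits 01 -> B
Bits 00 -> E


Decoded message: CEBBE


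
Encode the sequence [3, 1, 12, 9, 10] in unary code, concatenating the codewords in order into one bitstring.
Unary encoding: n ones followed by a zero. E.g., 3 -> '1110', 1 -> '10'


Encode each number as n ones followed by a terminating 0:
  3 -> 1110 (4 bits)
  1 -> 10 (2 bits)
  12 -> 1111111111110 (13 bits)
  9 -> 1111111110 (10 bits)
  10 -> 11111111110 (11 bits)
Total length = 4 + 2 + 13 + 10 + 11 = 40 bits.

Unary([3, 1, 12, 9, 10]) = 1110101111111111110111111111011111111110 (40 bits)


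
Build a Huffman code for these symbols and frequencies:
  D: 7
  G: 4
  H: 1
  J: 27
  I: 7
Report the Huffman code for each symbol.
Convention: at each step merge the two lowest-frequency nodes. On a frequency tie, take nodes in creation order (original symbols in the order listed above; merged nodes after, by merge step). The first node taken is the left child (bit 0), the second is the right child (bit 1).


Huffman tree construction:
Step 1: Merge H(1) + G(4) = 5
Step 2: Merge (H+G)(5) + D(7) = 12
Step 3: Merge I(7) + ((H+G)+D)(12) = 19
Step 4: Merge (I+((H+G)+D))(19) + J(27) = 46
Read each symbol's code off the tree from the root (left child = 0, right child = 1).

Codes:
  D: 011 (length 3)
  G: 0101 (length 4)
  H: 0100 (length 4)
  J: 1 (length 1)
  I: 00 (length 2)
Average code length: 82/46 = 1.7826 bits/symbol


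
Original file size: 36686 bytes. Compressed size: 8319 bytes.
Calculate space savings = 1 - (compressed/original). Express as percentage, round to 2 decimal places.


ratio = compressed/original = 8319/36686 = 0.226762
savings = 1 - ratio = 1 - 0.226762 = 0.773238
as a percentage: 0.773238 * 100 = 77.32%

Space savings = 1 - 8319/36686 = 77.32%


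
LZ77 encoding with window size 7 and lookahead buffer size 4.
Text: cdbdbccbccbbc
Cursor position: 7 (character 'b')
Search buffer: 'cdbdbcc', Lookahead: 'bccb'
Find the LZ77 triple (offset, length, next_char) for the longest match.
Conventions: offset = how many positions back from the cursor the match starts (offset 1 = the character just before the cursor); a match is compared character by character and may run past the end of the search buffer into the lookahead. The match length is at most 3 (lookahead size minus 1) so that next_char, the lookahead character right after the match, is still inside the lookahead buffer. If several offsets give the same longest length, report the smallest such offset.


Try each offset into the search buffer:
  offset=1 (pos 6, char 'c'): match length 0
  offset=2 (pos 5, char 'c'): match length 0
  offset=3 (pos 4, char 'b'): match length 3
  offset=4 (pos 3, char 'd'): match length 0
  offset=5 (pos 2, char 'b'): match length 1
  offset=6 (pos 1, char 'd'): match length 0
  offset=7 (pos 0, char 'c'): match length 0
Longest match has length 3 at offset 3.
next_char = character at position 7 + 3 = 10 -> 'b'

Best match: offset=3, length=3 (matching 'bcc' starting at position 4)
LZ77 triple: (3, 3, 'b')


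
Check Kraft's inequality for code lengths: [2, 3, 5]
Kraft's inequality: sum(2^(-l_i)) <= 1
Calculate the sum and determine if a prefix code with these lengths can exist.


Sum = 2^(-2) + 2^(-3) + 2^(-5)
    = 0.25 + 0.125 + 0.03125
    = 13/32 = 0.40625
Since 0.40625 <= 1, Kraft's inequality IS satisfied.
A prefix code with these lengths CAN exist.

Kraft sum = 0.40625. Satisfied.


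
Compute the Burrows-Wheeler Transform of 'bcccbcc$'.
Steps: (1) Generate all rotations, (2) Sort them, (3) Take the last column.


Rotations (sorted):
  0: $bcccbcc -> last char: c
  1: bcc$bccc -> last char: c
  2: bcccbcc$ -> last char: $
  3: c$bcccbc -> last char: c
  4: cbcc$bcc -> last char: c
  5: cc$bcccb -> last char: b
  6: ccbcc$bc -> last char: c
  7: cccbcc$b -> last char: b


BWT = cc$ccbcb


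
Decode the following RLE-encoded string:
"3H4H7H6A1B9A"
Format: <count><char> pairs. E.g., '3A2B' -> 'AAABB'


Expanding each <count><char> pair:
  3H -> 'HHH'
  4H -> 'HHHH'
  7H -> 'HHHHHHH'
  6A -> 'AAAAAA'
  1B -> 'B'
  9A -> 'AAAAAAAAA'

Decoded = HHHHHHHHHHHHHHAAAAAABAAAAAAAAA


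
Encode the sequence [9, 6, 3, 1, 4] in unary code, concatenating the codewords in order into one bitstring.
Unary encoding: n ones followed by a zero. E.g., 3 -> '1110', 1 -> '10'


Encode each number as n ones followed by a terminating 0:
  9 -> 1111111110 (10 bits)
  6 -> 1111110 (7 bits)
  3 -> 1110 (4 bits)
  1 -> 10 (2 bits)
  4 -> 11110 (5 bits)
Total length = 10 + 7 + 4 + 2 + 5 = 28 bits.

Unary([9, 6, 3, 1, 4]) = 1111111110111111011101011110 (28 bits)


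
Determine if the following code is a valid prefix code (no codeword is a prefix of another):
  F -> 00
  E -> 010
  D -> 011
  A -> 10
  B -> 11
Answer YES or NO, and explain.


Checking each pair (does one codeword prefix another?):
  F='00' vs E='010': no prefix
  F='00' vs D='011': no prefix
  F='00' vs A='10': no prefix
  F='00' vs B='11': no prefix
  E='010' vs F='00': no prefix
  E='010' vs D='011': no prefix
  E='010' vs A='10': no prefix
  E='010' vs B='11': no prefix
  D='011' vs F='00': no prefix
  D='011' vs E='010': no prefix
  D='011' vs A='10': no prefix
  D='011' vs B='11': no prefix
  A='10' vs F='00': no prefix
  A='10' vs E='010': no prefix
  A='10' vs D='011': no prefix
  A='10' vs B='11': no prefix
  B='11' vs F='00': no prefix
  B='11' vs E='010': no prefix
  B='11' vs D='011': no prefix
  B='11' vs A='10': no prefix
No violation found over all pairs.

YES -- this is a valid prefix code. No codeword is a prefix of any other codeword.


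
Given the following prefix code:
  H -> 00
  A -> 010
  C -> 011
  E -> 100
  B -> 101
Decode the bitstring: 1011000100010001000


Decoding step by step:
Bits 101 -> B
Bits 100 -> E
Bits 010 -> A
Bits 00 -> H
Bits 100 -> E
Bits 010 -> A
Bits 00 -> H


Decoded message: BEAHEAH


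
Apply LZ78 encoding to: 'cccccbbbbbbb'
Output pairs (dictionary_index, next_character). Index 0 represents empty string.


LZ78 encoding steps:
Dictionary: {0: ''}
Step 1: w='' (idx 0), next='c' -> output (0, 'c'), add 'c' as idx 1
Step 2: w='c' (idx 1), next='c' -> output (1, 'c'), add 'cc' as idx 2
Step 3: w='cc' (idx 2), next='b' -> output (2, 'b'), add 'ccb' as idx 3
Step 4: w='' (idx 0), next='b' -> output (0, 'b'), add 'b' as idx 4
Step 5: w='b' (idx 4), next='b' -> output (4, 'b'), add 'bb' as idx 5
Step 6: w='bb' (idx 5), next='b' -> output (5, 'b'), add 'bbb' as idx 6


Encoded: [(0, 'c'), (1, 'c'), (2, 'b'), (0, 'b'), (4, 'b'), (5, 'b')]


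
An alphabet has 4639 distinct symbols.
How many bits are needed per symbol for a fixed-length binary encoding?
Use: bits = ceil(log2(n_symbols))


log2(4639) = 12.1796
Bracket: 2^12 = 4096 < 4639 <= 2^13 = 8192
So ceil(log2(4639)) = 13

bits = ceil(log2(4639)) = ceil(12.1796) = 13 bits


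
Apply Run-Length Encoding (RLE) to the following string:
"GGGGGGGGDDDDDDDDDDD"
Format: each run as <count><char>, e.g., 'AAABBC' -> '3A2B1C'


Scanning runs left to right:
  i=0: run of 'G' x 8 -> '8G'
  i=8: run of 'D' x 11 -> '11D'

RLE = 8G11D


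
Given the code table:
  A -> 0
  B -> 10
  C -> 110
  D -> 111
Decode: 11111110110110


Decoding:
111 -> D
111 -> D
10 -> B
110 -> C
110 -> C


Result: DDBCC


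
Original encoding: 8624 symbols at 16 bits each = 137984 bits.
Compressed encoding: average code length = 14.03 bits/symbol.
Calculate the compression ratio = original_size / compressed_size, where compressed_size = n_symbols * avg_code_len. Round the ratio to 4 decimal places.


original_size = n_symbols * orig_bits = 8624 * 16 = 137984 bits
compressed_size = n_symbols * avg_code_len = 8624 * 14.03 = 120994.72 bits
ratio = original_size / compressed_size = 137984 / 120994.72 = 1.1404

Compression ratio = 1.1404


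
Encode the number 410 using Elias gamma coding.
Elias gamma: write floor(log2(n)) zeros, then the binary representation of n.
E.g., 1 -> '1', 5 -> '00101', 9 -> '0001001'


num_bits = floor(log2(410)) + 1 = 9
leading_zeros = num_bits - 1 = 8
binary(410) = 110011010

Elias gamma(410) = '00000000' + '110011010' = 00000000110011010 (17 bits)


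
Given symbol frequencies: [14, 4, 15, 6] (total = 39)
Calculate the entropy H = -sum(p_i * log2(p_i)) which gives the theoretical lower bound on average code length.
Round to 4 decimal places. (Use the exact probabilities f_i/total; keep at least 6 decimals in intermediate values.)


Per-symbol terms -p_i * log2(p_i) with p_i = f_i/39:
  p = 14/39 = 0.358974: log2(p) = -1.478047, -p*log2(p) = 0.530581
  p = 4/39 = 0.102564: log2(p) = -3.285402, -p*log2(p) = 0.336964
  p = 15/39 = 0.384615: log2(p) = -1.378512, -p*log2(p) = 0.530197
  p = 6/39 = 0.153846: log2(p) = -2.700440, -p*log2(p) = 0.415452
H = 0.530581 + 0.336964 + 0.530197 + 0.415452 = 1.813194

H = 1.8132 bits/symbol


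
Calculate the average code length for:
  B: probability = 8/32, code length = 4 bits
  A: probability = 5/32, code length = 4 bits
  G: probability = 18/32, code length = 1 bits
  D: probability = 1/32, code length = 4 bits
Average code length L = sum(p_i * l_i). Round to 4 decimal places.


Weighted contributions p_i * l_i:
  B: (8/32) * 4 = 32/32
  A: (5/32) * 4 = 20/32
  G: (18/32) * 1 = 18/32
  D: (1/32) * 4 = 4/32
Sum = (32 + 20 + 18 + 4)/32 = 74/32

L = 74/32 = 2.3125 bits/symbol


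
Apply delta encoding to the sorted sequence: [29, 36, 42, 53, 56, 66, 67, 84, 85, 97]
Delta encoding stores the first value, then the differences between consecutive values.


First value: 29
Deltas:
  36 - 29 = 7
  42 - 36 = 6
  53 - 42 = 11
  56 - 53 = 3
  66 - 56 = 10
  67 - 66 = 1
  84 - 67 = 17
  85 - 84 = 1
  97 - 85 = 12


Delta encoded: [29, 7, 6, 11, 3, 10, 1, 17, 1, 12]


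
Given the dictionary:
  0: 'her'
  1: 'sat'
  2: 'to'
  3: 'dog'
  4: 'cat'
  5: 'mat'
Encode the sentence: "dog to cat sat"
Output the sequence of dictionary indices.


Look up each word in the dictionary:
  'dog' -> 3
  'to' -> 2
  'cat' -> 4
  'sat' -> 1

Encoded: [3, 2, 4, 1]


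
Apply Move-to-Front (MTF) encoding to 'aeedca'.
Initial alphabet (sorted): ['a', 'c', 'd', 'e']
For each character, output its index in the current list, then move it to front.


MTF encoding:
'a': index 0 in ['a', 'c', 'd', 'e'] -> ['a', 'c', 'd', 'e']
'e': index 3 in ['a', 'c', 'd', 'e'] -> ['e', 'a', 'c', 'd']
'e': index 0 in ['e', 'a', 'c', 'd'] -> ['e', 'a', 'c', 'd']
'd': index 3 in ['e', 'a', 'c', 'd'] -> ['d', 'e', 'a', 'c']
'c': index 3 in ['d', 'e', 'a', 'c'] -> ['c', 'd', 'e', 'a']
'a': index 3 in ['c', 'd', 'e', 'a'] -> ['a', 'c', 'd', 'e']


Output: [0, 3, 0, 3, 3, 3]


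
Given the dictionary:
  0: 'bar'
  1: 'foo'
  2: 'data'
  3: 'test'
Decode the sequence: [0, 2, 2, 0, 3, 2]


Look up each index in the dictionary:
  0 -> 'bar'
  2 -> 'data'
  2 -> 'data'
  0 -> 'bar'
  3 -> 'test'
  2 -> 'data'

Decoded: "bar data data bar test data"


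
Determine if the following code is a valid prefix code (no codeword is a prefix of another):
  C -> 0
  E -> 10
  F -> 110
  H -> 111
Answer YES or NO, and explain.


Checking each pair (does one codeword prefix another?):
  C='0' vs E='10': no prefix
  C='0' vs F='110': no prefix
  C='0' vs H='111': no prefix
  E='10' vs C='0': no prefix
  E='10' vs F='110': no prefix
  E='10' vs H='111': no prefix
  F='110' vs C='0': no prefix
  F='110' vs E='10': no prefix
  F='110' vs H='111': no prefix
  H='111' vs C='0': no prefix
  H='111' vs E='10': no prefix
  H='111' vs F='110': no prefix
No violation found over all pairs.

YES -- this is a valid prefix code. No codeword is a prefix of any other codeword.


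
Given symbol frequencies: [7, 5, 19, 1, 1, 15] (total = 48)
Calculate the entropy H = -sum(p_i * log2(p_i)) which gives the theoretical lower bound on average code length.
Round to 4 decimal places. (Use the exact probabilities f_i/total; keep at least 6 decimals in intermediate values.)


Per-symbol terms -p_i * log2(p_i) with p_i = f_i/48:
  p = 7/48 = 0.145833: log2(p) = -2.777608, -p*log2(p) = 0.405068
  p = 5/48 = 0.104167: log2(p) = -3.263034, -p*log2(p) = 0.339899
  p = 19/48 = 0.395833: log2(p) = -1.337035, -p*log2(p) = 0.529243
  p = 1/48 = 0.020833: log2(p) = -5.584963, -p*log2(p) = 0.116353
  p = 1/48 = 0.020833: log2(p) = -5.584963, -p*log2(p) = 0.116353
  p = 15/48 = 0.312500: log2(p) = -1.678072, -p*log2(p) = 0.524397
H = 0.405068 + 0.339899 + 0.529243 + 0.116353 + 0.116353 + 0.524397 = 2.031313

H = 2.0313 bits/symbol


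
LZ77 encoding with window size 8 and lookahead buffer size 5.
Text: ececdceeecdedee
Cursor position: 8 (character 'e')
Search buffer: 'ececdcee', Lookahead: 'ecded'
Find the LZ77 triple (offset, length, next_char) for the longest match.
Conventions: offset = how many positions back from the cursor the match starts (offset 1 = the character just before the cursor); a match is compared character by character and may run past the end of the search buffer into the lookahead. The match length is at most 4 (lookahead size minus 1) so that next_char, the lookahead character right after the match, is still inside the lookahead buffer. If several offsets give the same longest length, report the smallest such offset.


Try each offset into the search buffer:
  offset=1 (pos 7, char 'e'): match length 1
  offset=2 (pos 6, char 'e'): match length 1
  offset=3 (pos 5, char 'c'): match length 0
  offset=4 (pos 4, char 'd'): match length 0
  offset=5 (pos 3, char 'c'): match length 0
  offset=6 (pos 2, char 'e'): match length 3
  offset=7 (pos 1, char 'c'): match length 0
  offset=8 (pos 0, char 'e'): match length 2
Longest match has length 3 at offset 6.
next_char = character at position 8 + 3 = 11 -> 'e'

Best match: offset=6, length=3 (matching 'ecd' starting at position 2)
LZ77 triple: (6, 3, 'e')


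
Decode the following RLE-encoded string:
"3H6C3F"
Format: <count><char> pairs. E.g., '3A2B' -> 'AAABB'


Expanding each <count><char> pair:
  3H -> 'HHH'
  6C -> 'CCCCCC'
  3F -> 'FFF'

Decoded = HHHCCCCCCFFF
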